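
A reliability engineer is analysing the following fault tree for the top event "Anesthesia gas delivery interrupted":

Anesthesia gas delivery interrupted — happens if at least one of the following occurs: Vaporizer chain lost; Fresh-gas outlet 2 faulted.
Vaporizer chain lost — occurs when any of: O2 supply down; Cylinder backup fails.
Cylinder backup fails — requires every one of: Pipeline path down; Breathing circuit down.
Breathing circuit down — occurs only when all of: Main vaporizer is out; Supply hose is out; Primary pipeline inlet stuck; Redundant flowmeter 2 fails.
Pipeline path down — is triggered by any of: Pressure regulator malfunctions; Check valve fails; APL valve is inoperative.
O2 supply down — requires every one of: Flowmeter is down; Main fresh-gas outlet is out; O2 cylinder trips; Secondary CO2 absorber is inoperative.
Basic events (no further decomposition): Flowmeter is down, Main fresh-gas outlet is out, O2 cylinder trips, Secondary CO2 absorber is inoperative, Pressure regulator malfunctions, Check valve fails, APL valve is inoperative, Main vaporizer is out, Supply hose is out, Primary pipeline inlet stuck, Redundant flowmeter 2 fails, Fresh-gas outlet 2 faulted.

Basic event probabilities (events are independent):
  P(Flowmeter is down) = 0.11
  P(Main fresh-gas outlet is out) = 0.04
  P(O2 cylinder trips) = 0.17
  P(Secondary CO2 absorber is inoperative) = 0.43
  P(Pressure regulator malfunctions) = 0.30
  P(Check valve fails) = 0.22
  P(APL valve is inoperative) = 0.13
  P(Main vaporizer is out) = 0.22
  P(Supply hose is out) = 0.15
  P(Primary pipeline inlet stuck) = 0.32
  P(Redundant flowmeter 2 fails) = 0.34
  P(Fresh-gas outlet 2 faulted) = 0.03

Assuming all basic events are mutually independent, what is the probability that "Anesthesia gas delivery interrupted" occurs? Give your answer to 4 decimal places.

0.0321

P(O2 supply down) [AND] = 0.11 × 0.04 × 0.17 × 0.43 = 0.000322
P(Pipeline path down) [OR] = 1 − (1−0.30) × (1−0.22) × (1−0.13) = 0.524980
P(Breathing circuit down) [AND] = 0.22 × 0.15 × 0.32 × 0.34 = 0.003590
P(Cylinder backup fails) [AND] = 0.524980 × 0.003590 = 0.001885
P(Vaporizer chain lost) [OR] = 1 − (1−0.000322) × (1−0.001885) = 0.002206
P(Anesthesia gas delivery interrupted) [OR] = 1 − (1−0.002206) × (1−0.03) = 0.032140
Rounded to 4 decimal places: P(Anesthesia gas delivery interrupted) ≈ 0.0321.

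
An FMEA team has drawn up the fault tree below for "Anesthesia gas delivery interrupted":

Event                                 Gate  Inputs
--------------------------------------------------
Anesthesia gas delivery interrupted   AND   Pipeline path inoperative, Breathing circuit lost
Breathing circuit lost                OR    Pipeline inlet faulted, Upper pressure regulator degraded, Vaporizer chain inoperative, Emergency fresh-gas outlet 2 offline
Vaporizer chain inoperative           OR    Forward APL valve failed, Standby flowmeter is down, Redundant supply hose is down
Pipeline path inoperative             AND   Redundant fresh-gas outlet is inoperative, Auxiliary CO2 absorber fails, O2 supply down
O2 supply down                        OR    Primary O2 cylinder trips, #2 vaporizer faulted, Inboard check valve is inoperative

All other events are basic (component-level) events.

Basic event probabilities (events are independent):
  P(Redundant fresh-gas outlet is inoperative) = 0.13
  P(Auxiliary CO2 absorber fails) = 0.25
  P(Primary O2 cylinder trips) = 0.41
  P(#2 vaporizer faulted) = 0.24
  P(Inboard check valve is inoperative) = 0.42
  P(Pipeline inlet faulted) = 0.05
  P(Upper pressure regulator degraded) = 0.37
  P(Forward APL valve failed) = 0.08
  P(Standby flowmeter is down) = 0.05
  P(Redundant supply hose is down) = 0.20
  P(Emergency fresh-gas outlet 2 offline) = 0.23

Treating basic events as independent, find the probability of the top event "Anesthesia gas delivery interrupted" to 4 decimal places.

P(O2 supply down) [OR] = 1 − (1−0.41) × (1−0.24) × (1−0.42) = 0.739928
P(Pipeline path inoperative) [AND] = 0.13 × 0.25 × 0.739928 = 0.024048
P(Vaporizer chain inoperative) [OR] = 1 − (1−0.08) × (1−0.05) × (1−0.20) = 0.300800
P(Breathing circuit lost) [OR] = 1 − (1−0.05) × (1−0.37) × (1−0.300800) × (1−0.23) = 0.677777
P(Anesthesia gas delivery interrupted) [AND] = 0.024048 × 0.677777 = 0.016299
Rounded to 4 decimal places: P(Anesthesia gas delivery interrupted) ≈ 0.0163.

0.0163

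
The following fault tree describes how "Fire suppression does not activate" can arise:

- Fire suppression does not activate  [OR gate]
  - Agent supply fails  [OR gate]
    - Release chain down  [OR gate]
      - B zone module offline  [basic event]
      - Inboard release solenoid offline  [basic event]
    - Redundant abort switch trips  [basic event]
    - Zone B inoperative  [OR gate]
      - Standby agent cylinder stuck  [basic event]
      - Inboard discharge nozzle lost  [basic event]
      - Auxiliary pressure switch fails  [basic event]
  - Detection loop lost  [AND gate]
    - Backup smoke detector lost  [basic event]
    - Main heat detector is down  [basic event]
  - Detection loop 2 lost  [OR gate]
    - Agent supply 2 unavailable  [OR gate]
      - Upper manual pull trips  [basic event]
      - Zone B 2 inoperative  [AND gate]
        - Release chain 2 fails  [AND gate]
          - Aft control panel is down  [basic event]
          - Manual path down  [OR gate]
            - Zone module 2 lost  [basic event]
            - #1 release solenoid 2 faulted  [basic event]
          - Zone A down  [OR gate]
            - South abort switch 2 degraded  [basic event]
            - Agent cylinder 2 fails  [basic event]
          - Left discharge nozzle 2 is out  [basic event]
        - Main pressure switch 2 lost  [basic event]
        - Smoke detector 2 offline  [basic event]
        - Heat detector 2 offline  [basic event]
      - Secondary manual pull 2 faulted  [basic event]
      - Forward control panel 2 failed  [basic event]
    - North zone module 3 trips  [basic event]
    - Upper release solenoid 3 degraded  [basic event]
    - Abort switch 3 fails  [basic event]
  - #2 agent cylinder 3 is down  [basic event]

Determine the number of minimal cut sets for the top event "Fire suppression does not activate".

Release chain down [OR]: union of children's cut sets → 2 cut set(s).
Zone B inoperative [OR]: union of children's cut sets → 3 cut set(s).
Agent supply fails [OR]: union of children's cut sets → 6 cut set(s).
Detection loop lost [AND]: one cut set from each child combined → 1 × 1 = 1 cut set(s).
Manual path down [OR]: union of children's cut sets → 2 cut set(s).
Zone A down [OR]: union of children's cut sets → 2 cut set(s).
Release chain 2 fails [AND]: one cut set from each child combined → 1 × 2 × 2 × 1 = 4 cut set(s).
Zone B 2 inoperative [AND]: one cut set from each child combined → 4 × 1 × 1 × 1 = 4 cut set(s).
Agent supply 2 unavailable [OR]: union of children's cut sets → 7 cut set(s).
Detection loop 2 lost [OR]: union of children's cut sets → 10 cut set(s).
Fire suppression does not activate [OR]: union of children's cut sets → 18 cut set(s).

18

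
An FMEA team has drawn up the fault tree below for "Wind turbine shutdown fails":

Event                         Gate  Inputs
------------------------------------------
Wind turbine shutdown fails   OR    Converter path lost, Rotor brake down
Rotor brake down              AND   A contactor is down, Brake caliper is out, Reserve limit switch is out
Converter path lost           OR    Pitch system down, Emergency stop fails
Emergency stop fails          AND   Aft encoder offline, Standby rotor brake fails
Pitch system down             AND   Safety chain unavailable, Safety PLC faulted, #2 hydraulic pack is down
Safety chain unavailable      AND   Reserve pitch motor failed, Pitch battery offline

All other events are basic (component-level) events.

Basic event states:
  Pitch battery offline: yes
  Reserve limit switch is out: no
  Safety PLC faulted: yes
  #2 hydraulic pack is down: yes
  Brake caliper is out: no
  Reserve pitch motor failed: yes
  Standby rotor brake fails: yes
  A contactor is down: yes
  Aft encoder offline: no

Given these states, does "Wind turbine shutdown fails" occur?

Yes

Safety chain unavailable [AND]: Reserve pitch motor failed=occurs, Pitch battery offline=occurs → all inputs occur → occurs.
Pitch system down [AND]: Safety chain unavailable=occurs, Safety PLC faulted=occurs, #2 hydraulic pack is down=occurs → all inputs occur → occurs.
Emergency stop fails [AND]: Aft encoder offline=not, Standby rotor brake fails=occurs → not all inputs occur → does not occur.
Converter path lost [OR]: Pitch system down=occurs, Emergency stop fails=not → at least one input occurs → occurs.
Rotor brake down [AND]: A contactor is down=occurs, Brake caliper is out=not, Reserve limit switch is out=not → not all inputs occur → does not occur.
Wind turbine shutdown fails [OR]: Converter path lost=occurs, Rotor brake down=not → at least one input occurs → occurs.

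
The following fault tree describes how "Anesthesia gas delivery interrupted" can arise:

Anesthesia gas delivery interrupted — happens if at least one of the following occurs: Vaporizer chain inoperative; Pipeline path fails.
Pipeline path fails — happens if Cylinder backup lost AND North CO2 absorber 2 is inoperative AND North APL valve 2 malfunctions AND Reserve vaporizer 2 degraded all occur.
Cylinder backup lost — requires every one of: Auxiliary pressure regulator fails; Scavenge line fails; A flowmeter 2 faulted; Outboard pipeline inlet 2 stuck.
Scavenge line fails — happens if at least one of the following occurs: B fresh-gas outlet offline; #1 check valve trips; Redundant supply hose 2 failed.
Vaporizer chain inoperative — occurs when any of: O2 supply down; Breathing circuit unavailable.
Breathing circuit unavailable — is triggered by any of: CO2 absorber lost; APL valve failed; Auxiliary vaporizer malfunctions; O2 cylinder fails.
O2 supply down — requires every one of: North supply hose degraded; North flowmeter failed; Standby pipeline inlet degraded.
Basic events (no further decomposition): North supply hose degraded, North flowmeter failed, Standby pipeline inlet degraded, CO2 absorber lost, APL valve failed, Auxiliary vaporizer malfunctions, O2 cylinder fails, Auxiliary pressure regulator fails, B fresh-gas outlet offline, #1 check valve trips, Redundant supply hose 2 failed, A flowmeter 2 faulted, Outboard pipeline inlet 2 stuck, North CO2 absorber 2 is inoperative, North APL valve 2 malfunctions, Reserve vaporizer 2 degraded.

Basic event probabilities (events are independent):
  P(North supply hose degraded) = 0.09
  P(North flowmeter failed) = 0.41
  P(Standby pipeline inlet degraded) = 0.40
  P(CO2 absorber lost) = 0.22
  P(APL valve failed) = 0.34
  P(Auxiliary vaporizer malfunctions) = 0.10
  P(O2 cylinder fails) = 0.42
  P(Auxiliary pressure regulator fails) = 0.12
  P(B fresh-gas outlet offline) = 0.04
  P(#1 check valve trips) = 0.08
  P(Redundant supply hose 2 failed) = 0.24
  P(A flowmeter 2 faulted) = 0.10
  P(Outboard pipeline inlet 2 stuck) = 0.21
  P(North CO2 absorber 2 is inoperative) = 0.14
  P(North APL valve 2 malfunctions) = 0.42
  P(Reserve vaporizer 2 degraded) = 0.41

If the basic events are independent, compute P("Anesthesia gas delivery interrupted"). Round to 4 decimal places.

0.7352

P(O2 supply down) [AND] = 0.09 × 0.41 × 0.40 = 0.014760
P(Breathing circuit unavailable) [OR] = 1 − (1−0.22) × (1−0.34) × (1−0.10) × (1−0.42) = 0.731274
P(Vaporizer chain inoperative) [OR] = 1 − (1−0.014760) × (1−0.731274) = 0.735240
P(Scavenge line fails) [OR] = 1 − (1−0.04) × (1−0.08) × (1−0.24) = 0.328768
P(Cylinder backup lost) [AND] = 0.12 × 0.328768 × 0.10 × 0.21 = 0.000828
P(Pipeline path fails) [AND] = 0.000828 × 0.14 × 0.42 × 0.41 = 0.000020
P(Anesthesia gas delivery interrupted) [OR] = 1 − (1−0.735240) × (1−0.000020) = 0.735245
Rounded to 4 decimal places: P(Anesthesia gas delivery interrupted) ≈ 0.7352.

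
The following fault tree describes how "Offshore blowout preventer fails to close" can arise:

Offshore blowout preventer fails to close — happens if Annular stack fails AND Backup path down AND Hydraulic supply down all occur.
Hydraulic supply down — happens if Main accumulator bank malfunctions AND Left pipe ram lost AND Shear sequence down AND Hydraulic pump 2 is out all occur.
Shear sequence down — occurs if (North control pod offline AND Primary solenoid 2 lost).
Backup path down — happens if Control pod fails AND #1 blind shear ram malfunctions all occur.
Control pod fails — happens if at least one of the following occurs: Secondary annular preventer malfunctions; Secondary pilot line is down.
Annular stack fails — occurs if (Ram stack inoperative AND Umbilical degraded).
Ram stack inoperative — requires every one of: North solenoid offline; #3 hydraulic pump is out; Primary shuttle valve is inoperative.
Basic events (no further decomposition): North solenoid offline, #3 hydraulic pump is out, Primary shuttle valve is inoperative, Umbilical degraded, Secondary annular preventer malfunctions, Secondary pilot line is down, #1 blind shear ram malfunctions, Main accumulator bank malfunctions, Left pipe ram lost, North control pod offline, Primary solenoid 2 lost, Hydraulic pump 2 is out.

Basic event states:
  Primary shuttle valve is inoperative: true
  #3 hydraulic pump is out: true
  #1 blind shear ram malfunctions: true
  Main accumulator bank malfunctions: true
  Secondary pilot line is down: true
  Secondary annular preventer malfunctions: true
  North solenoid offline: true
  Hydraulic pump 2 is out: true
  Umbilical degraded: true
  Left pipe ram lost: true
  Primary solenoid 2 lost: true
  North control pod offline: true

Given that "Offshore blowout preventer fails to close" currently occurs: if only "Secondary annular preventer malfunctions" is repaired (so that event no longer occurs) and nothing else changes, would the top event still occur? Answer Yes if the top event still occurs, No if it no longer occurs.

Counterfactual: set "Secondary annular preventer malfunctions" to not occurred.
Ram stack inoperative [AND]: North solenoid offline=occurs, #3 hydraulic pump is out=occurs, Primary shuttle valve is inoperative=occurs → all inputs occur → occurs.
Annular stack fails [AND]: Ram stack inoperative=occurs, Umbilical degraded=occurs → all inputs occur → occurs.
Control pod fails [OR]: Secondary annular preventer malfunctions=not, Secondary pilot line is down=occurs → at least one input occurs → occurs.
Backup path down [AND]: Control pod fails=occurs, #1 blind shear ram malfunctions=occurs → all inputs occur → occurs.
Shear sequence down [AND]: North control pod offline=occurs, Primary solenoid 2 lost=occurs → all inputs occur → occurs.
Hydraulic supply down [AND]: Main accumulator bank malfunctions=occurs, Left pipe ram lost=occurs, Shear sequence down=occurs, Hydraulic pump 2 is out=occurs → all inputs occur → occurs.
Offshore blowout preventer fails to close [AND]: Annular stack fails=occurs, Backup path down=occurs, Hydraulic supply down=occurs → all inputs occur → occurs.

Yes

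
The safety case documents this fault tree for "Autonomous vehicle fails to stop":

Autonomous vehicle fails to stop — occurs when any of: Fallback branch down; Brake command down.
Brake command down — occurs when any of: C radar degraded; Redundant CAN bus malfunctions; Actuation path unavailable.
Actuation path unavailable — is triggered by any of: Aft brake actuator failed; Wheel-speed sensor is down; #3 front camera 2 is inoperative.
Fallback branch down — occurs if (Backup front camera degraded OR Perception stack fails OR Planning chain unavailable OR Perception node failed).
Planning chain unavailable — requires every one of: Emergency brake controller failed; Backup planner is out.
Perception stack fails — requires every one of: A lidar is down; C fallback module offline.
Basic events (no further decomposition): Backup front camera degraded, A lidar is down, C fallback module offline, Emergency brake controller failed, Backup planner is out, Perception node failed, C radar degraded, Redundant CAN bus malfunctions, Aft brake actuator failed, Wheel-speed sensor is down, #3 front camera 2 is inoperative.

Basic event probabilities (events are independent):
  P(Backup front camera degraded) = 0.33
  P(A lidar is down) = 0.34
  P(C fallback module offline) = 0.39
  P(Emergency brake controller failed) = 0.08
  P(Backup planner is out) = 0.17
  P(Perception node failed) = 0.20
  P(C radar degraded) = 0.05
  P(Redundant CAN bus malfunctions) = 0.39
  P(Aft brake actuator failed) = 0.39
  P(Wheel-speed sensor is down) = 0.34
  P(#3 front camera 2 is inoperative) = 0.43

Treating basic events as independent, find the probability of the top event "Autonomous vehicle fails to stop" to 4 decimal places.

P(Perception stack fails) [AND] = 0.34 × 0.39 = 0.132600
P(Planning chain unavailable) [AND] = 0.08 × 0.17 = 0.013600
P(Fallback branch down) [OR] = 1 − (1−0.33) × (1−0.132600) × (1−0.013600) × (1−0.20) = 0.541397
P(Actuation path unavailable) [OR] = 1 − (1−0.39) × (1−0.34) × (1−0.43) = 0.770518
P(Brake command down) [OR] = 1 − (1−0.05) × (1−0.39) × (1−0.770518) = 0.867015
P(Autonomous vehicle fails to stop) [OR] = 1 − (1−0.541397) × (1−0.867015) = 0.939013
Rounded to 4 decimal places: P(Autonomous vehicle fails to stop) ≈ 0.9390.

0.9390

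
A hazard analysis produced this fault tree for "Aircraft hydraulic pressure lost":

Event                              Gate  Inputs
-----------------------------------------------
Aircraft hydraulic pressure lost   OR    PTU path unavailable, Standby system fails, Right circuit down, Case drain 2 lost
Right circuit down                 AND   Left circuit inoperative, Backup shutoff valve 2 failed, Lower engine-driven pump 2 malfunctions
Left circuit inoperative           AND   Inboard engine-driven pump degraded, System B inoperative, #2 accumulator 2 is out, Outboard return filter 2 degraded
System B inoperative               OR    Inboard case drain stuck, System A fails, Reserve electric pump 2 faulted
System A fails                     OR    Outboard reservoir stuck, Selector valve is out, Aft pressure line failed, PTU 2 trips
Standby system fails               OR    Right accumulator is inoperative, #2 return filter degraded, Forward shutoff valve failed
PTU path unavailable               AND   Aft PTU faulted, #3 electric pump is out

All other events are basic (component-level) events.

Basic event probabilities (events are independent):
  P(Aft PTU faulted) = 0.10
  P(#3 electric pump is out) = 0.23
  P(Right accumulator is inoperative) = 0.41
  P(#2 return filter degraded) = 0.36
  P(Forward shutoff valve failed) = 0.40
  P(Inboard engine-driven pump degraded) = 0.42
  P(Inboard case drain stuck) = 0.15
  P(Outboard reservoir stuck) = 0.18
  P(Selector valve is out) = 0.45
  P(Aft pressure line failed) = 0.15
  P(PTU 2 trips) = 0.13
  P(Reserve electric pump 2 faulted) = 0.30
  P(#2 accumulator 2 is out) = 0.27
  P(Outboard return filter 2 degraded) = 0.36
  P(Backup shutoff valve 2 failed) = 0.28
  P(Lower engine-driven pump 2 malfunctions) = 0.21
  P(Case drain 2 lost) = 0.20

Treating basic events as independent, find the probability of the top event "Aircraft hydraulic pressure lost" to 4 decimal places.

0.8233

P(PTU path unavailable) [AND] = 0.10 × 0.23 = 0.023000
P(Standby system fails) [OR] = 1 − (1−0.41) × (1−0.36) × (1−0.40) = 0.773440
P(System A fails) [OR] = 1 − (1−0.18) × (1−0.45) × (1−0.15) × (1−0.13) = 0.666486
P(System B inoperative) [OR] = 1 − (1−0.15) × (1−0.666486) × (1−0.30) = 0.801559
P(Left circuit inoperative) [AND] = 0.42 × 0.801559 × 0.27 × 0.36 = 0.032723
P(Right circuit down) [AND] = 0.032723 × 0.28 × 0.21 = 0.001924
P(Aircraft hydraulic pressure lost) [OR] = 1 − (1−0.023000) × (1−0.773440) × (1−0.001924) × (1−0.20) = 0.823261
Rounded to 4 decimal places: P(Aircraft hydraulic pressure lost) ≈ 0.8233.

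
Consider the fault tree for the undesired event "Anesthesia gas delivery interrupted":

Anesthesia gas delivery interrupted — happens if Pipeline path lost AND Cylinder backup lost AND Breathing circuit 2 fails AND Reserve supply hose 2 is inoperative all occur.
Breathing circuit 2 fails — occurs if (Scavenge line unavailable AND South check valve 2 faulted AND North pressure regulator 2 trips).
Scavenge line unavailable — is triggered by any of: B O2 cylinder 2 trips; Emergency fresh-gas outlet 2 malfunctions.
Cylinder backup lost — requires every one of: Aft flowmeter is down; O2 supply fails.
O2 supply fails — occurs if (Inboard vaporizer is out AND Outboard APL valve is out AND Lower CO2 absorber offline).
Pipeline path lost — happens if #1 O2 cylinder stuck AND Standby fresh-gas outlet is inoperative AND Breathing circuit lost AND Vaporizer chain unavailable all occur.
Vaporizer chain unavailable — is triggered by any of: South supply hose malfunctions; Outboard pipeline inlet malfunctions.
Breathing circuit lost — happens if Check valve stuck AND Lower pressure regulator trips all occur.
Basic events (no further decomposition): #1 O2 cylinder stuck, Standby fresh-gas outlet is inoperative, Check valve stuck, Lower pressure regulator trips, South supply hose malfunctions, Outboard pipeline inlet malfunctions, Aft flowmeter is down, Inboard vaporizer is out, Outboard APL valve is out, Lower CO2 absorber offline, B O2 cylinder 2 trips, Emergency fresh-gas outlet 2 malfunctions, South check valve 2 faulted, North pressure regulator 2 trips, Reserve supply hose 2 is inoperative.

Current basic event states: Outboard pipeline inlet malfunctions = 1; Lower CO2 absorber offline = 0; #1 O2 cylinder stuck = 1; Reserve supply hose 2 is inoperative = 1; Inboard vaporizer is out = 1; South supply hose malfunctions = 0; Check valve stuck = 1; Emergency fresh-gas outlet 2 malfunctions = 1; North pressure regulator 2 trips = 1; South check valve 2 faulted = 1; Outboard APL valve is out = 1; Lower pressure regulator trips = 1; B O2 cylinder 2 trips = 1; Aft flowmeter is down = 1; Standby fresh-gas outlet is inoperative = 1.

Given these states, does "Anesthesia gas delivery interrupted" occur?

No

Breathing circuit lost [AND]: Check valve stuck=occurs, Lower pressure regulator trips=occurs → all inputs occur → occurs.
Vaporizer chain unavailable [OR]: South supply hose malfunctions=not, Outboard pipeline inlet malfunctions=occurs → at least one input occurs → occurs.
Pipeline path lost [AND]: #1 O2 cylinder stuck=occurs, Standby fresh-gas outlet is inoperative=occurs, Breathing circuit lost=occurs, Vaporizer chain unavailable=occurs → all inputs occur → occurs.
O2 supply fails [AND]: Inboard vaporizer is out=occurs, Outboard APL valve is out=occurs, Lower CO2 absorber offline=not → not all inputs occur → does not occur.
Cylinder backup lost [AND]: Aft flowmeter is down=occurs, O2 supply fails=not → not all inputs occur → does not occur.
Scavenge line unavailable [OR]: B O2 cylinder 2 trips=occurs, Emergency fresh-gas outlet 2 malfunctions=occurs → at least one input occurs → occurs.
Breathing circuit 2 fails [AND]: Scavenge line unavailable=occurs, South check valve 2 faulted=occurs, North pressure regulator 2 trips=occurs → all inputs occur → occurs.
Anesthesia gas delivery interrupted [AND]: Pipeline path lost=occurs, Cylinder backup lost=not, Breathing circuit 2 fails=occurs, Reserve supply hose 2 is inoperative=occurs → not all inputs occur → does not occur.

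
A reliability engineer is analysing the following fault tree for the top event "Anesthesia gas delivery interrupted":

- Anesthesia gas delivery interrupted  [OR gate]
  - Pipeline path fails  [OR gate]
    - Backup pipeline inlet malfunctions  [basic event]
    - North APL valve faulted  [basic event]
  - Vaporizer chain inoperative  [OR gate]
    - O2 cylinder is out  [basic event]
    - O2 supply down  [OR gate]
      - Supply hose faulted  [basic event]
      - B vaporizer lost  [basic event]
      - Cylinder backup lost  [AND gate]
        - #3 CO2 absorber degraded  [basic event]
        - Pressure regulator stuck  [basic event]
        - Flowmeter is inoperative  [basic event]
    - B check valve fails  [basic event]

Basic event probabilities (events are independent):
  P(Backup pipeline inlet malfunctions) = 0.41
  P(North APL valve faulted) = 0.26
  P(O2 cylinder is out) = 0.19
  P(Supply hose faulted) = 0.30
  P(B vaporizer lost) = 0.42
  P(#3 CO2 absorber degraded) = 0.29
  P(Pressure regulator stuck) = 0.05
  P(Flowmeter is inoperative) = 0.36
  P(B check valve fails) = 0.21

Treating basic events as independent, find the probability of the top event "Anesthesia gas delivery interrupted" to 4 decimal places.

0.8872

P(Pipeline path fails) [OR] = 1 − (1−0.41) × (1−0.26) = 0.563400
P(Cylinder backup lost) [AND] = 0.29 × 0.05 × 0.36 = 0.005220
P(O2 supply down) [OR] = 1 − (1−0.30) × (1−0.42) × (1−0.005220) = 0.596119
P(Vaporizer chain inoperative) [OR] = 1 − (1−0.19) × (1−0.596119) × (1−0.21) = 0.741557
P(Anesthesia gas delivery interrupted) [OR] = 1 − (1−0.563400) × (1−0.741557) = 0.887164
Rounded to 4 decimal places: P(Anesthesia gas delivery interrupted) ≈ 0.8872.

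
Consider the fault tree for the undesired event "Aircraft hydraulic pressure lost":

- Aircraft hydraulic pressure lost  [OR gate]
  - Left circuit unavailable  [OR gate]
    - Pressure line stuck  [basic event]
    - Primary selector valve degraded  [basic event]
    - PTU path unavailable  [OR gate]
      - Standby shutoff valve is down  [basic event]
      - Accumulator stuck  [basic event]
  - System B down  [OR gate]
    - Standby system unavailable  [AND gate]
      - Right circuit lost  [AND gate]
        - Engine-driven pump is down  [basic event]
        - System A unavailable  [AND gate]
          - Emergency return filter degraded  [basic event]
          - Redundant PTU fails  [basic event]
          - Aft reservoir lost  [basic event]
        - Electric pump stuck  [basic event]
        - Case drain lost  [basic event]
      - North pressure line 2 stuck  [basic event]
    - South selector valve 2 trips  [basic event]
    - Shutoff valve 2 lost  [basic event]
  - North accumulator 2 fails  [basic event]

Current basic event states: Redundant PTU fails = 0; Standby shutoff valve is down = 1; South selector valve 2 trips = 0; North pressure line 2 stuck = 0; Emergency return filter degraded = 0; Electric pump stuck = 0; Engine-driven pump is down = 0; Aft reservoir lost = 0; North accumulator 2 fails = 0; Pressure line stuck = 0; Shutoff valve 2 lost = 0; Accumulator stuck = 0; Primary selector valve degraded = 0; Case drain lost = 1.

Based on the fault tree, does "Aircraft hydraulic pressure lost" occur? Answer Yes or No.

PTU path unavailable [OR]: Standby shutoff valve is down=occurs, Accumulator stuck=not → at least one input occurs → occurs.
Left circuit unavailable [OR]: Pressure line stuck=not, Primary selector valve degraded=not, PTU path unavailable=occurs → at least one input occurs → occurs.
System A unavailable [AND]: Emergency return filter degraded=not, Redundant PTU fails=not, Aft reservoir lost=not → not all inputs occur → does not occur.
Right circuit lost [AND]: Engine-driven pump is down=not, System A unavailable=not, Electric pump stuck=not, Case drain lost=occurs → not all inputs occur → does not occur.
Standby system unavailable [AND]: Right circuit lost=not, North pressure line 2 stuck=not → not all inputs occur → does not occur.
System B down [OR]: Standby system unavailable=not, South selector valve 2 trips=not, Shutoff valve 2 lost=not → no input occurs → does not occur.
Aircraft hydraulic pressure lost [OR]: Left circuit unavailable=occurs, System B down=not, North accumulator 2 fails=not → at least one input occurs → occurs.

Yes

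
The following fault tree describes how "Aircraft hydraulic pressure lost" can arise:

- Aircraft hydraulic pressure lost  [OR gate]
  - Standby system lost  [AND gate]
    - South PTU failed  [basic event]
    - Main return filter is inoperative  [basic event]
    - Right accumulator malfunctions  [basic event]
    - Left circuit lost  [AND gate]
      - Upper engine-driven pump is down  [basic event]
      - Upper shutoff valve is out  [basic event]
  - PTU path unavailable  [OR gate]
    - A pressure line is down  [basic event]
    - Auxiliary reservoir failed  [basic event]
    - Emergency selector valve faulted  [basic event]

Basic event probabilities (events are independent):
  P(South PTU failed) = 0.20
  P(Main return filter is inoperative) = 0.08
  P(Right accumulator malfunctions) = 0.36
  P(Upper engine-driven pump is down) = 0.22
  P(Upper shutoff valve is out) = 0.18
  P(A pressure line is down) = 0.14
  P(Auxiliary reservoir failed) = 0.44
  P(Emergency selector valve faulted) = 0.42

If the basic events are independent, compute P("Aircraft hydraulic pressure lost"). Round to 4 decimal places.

P(Left circuit lost) [AND] = 0.22 × 0.18 = 0.039600
P(Standby system lost) [AND] = 0.20 × 0.08 × 0.36 × 0.039600 = 0.000228
P(PTU path unavailable) [OR] = 1 − (1−0.14) × (1−0.44) × (1−0.42) = 0.720672
P(Aircraft hydraulic pressure lost) [OR] = 1 − (1−0.000228) × (1−0.720672) = 0.720736
Rounded to 4 decimal places: P(Aircraft hydraulic pressure lost) ≈ 0.7207.

0.7207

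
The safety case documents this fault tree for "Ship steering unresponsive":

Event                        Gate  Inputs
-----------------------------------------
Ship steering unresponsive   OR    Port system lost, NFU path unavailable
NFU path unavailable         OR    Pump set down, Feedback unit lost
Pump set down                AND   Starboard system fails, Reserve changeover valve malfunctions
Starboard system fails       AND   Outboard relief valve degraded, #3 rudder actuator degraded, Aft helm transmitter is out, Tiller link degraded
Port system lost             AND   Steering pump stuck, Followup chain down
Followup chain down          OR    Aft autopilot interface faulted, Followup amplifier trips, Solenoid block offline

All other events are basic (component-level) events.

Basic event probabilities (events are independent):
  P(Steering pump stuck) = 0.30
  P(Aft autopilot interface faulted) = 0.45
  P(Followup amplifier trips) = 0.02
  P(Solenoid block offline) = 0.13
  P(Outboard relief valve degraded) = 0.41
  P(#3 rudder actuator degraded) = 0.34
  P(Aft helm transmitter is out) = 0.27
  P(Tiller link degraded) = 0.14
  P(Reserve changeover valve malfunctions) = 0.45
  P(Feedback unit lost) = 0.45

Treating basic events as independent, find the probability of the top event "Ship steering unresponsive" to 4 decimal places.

P(Followup chain down) [OR] = 1 − (1−0.45) × (1−0.02) × (1−0.13) = 0.531070
P(Port system lost) [AND] = 0.30 × 0.531070 = 0.159321
P(Starboard system fails) [AND] = 0.41 × 0.34 × 0.27 × 0.14 = 0.005269
P(Pump set down) [AND] = 0.005269 × 0.45 = 0.002371
P(NFU path unavailable) [OR] = 1 − (1−0.002371) × (1−0.45) = 0.451304
P(Ship steering unresponsive) [OR] = 1 − (1−0.159321) × (1−0.451304) = 0.538723
Rounded to 4 decimal places: P(Ship steering unresponsive) ≈ 0.5387.

0.5387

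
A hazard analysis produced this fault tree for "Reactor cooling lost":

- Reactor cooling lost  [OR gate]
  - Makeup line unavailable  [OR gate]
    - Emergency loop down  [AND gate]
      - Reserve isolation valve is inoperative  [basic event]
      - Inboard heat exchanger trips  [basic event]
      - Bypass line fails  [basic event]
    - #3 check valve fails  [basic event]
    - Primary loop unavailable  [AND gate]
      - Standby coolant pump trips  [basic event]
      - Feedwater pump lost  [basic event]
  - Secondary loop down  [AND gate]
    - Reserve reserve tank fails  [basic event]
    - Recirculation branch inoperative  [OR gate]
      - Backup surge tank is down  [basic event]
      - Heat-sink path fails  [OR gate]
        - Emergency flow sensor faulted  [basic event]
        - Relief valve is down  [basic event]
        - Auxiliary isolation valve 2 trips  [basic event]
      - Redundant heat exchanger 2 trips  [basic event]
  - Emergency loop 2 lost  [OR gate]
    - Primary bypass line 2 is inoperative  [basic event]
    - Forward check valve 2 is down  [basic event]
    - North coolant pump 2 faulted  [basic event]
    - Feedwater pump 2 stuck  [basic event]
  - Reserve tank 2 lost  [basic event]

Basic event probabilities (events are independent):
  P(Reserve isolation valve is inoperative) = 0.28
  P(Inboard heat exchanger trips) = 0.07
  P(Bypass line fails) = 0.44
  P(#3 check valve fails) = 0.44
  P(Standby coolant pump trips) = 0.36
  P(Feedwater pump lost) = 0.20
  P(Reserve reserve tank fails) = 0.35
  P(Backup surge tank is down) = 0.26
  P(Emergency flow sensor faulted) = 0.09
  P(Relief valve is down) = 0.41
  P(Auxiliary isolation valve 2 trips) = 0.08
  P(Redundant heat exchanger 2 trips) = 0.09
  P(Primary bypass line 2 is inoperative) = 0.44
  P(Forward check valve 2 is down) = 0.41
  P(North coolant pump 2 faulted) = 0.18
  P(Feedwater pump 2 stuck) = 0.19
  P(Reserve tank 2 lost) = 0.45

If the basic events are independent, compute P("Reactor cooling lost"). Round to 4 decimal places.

P(Emergency loop down) [AND] = 0.28 × 0.07 × 0.44 = 0.008624
P(Primary loop unavailable) [AND] = 0.36 × 0.20 = 0.072000
P(Makeup line unavailable) [OR] = 1 − (1−0.008624) × (1−0.44) × (1−0.072000) = 0.484802
P(Heat-sink path fails) [OR] = 1 − (1−0.09) × (1−0.41) × (1−0.08) = 0.506052
P(Recirculation branch inoperative) [OR] = 1 − (1−0.26) × (1−0.506052) × (1−0.09) = 0.667375
P(Secondary loop down) [AND] = 0.35 × 0.667375 = 0.233581
P(Emergency loop 2 lost) [OR] = 1 − (1−0.44) × (1−0.41) × (1−0.18) × (1−0.19) = 0.780548
P(Reactor cooling lost) [OR] = 1 − (1−0.484802) × (1−0.233581) × (1−0.780548) × (1−0.45) = 0.952341
Rounded to 4 decimal places: P(Reactor cooling lost) ≈ 0.9523.

0.9523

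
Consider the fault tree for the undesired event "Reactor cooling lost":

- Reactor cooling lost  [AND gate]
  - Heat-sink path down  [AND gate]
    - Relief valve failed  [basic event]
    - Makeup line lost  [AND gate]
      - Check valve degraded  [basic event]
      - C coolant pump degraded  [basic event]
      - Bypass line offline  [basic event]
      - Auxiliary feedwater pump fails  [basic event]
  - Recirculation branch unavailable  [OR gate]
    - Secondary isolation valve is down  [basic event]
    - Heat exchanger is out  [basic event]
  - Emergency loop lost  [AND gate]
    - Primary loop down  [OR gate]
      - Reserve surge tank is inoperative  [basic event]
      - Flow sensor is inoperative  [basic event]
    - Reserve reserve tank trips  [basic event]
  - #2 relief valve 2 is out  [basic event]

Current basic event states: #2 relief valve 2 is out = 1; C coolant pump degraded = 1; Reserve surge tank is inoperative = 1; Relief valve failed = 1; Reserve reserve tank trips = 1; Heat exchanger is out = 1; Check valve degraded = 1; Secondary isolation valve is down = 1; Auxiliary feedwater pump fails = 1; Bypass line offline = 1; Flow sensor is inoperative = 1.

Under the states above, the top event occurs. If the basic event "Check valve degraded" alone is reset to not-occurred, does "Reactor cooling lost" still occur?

Counterfactual: set "Check valve degraded" to not occurred.
Makeup line lost [AND]: Check valve degraded=not, C coolant pump degraded=occurs, Bypass line offline=occurs, Auxiliary feedwater pump fails=occurs → not all inputs occur → does not occur.
Heat-sink path down [AND]: Relief valve failed=occurs, Makeup line lost=not → not all inputs occur → does not occur.
Recirculation branch unavailable [OR]: Secondary isolation valve is down=occurs, Heat exchanger is out=occurs → at least one input occurs → occurs.
Primary loop down [OR]: Reserve surge tank is inoperative=occurs, Flow sensor is inoperative=occurs → at least one input occurs → occurs.
Emergency loop lost [AND]: Primary loop down=occurs, Reserve reserve tank trips=occurs → all inputs occur → occurs.
Reactor cooling lost [AND]: Heat-sink path down=not, Recirculation branch unavailable=occurs, Emergency loop lost=occurs, #2 relief valve 2 is out=occurs → not all inputs occur → does not occur.

No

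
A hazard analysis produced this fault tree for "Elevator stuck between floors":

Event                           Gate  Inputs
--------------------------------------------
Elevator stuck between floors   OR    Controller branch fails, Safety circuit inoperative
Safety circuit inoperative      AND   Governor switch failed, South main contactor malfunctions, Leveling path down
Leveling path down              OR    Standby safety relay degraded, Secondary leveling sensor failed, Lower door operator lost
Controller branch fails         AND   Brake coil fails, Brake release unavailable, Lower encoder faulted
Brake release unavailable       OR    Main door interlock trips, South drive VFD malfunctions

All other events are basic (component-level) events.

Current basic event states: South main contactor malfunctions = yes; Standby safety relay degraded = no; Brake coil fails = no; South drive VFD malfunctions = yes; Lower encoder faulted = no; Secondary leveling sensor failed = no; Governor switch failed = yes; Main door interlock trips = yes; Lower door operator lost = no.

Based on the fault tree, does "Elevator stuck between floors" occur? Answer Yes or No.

Brake release unavailable [OR]: Main door interlock trips=occurs, South drive VFD malfunctions=occurs → at least one input occurs → occurs.
Controller branch fails [AND]: Brake coil fails=not, Brake release unavailable=occurs, Lower encoder faulted=not → not all inputs occur → does not occur.
Leveling path down [OR]: Standby safety relay degraded=not, Secondary leveling sensor failed=not, Lower door operator lost=not → no input occurs → does not occur.
Safety circuit inoperative [AND]: Governor switch failed=occurs, South main contactor malfunctions=occurs, Leveling path down=not → not all inputs occur → does not occur.
Elevator stuck between floors [OR]: Controller branch fails=not, Safety circuit inoperative=not → no input occurs → does not occur.

No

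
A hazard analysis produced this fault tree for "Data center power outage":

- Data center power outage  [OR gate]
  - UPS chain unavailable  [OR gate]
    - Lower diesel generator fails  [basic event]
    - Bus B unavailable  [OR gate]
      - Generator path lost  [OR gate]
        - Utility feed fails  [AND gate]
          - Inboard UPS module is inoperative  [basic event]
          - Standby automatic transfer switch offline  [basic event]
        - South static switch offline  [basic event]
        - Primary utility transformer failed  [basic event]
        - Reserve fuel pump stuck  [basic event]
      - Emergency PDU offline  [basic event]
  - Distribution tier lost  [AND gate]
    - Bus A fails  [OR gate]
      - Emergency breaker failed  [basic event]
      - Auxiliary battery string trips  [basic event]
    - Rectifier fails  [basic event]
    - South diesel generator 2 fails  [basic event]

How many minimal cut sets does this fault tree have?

8

Utility feed fails [AND]: one cut set from each child combined → 1 × 1 = 1 cut set(s).
Generator path lost [OR]: union of children's cut sets → 4 cut set(s).
Bus B unavailable [OR]: union of children's cut sets → 5 cut set(s).
UPS chain unavailable [OR]: union of children's cut sets → 6 cut set(s).
Bus A fails [OR]: union of children's cut sets → 2 cut set(s).
Distribution tier lost [AND]: one cut set from each child combined → 2 × 1 × 1 = 2 cut set(s).
Data center power outage [OR]: union of children's cut sets → 8 cut set(s).
Minimal cut sets: {Lower diesel generator fails}; {Inboard UPS module is inoperative, Standby automatic transfer switch offline}; {South static switch offline}; {Primary utility transformer failed}; {Reserve fuel pump stuck}; {Emergency PDU offline}; {Emergency breaker failed, Rectifier fails, South diesel generator 2 fails}; {Auxiliary battery string trips, Rectifier fails, South diesel generator 2 fails}.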